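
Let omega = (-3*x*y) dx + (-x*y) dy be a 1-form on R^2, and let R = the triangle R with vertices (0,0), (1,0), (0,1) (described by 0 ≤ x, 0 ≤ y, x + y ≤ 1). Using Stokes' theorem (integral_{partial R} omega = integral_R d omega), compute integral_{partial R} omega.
integral_(partial R) omega = 1/3

Stokes: integral_partial_R omega = integral_R d omega with d omega = (∂Q/∂x - ∂P/∂y) dx ∧ dy.
  ∂Q/∂x = -y
  ∂P/∂y = -3*x
  integrand = ∂Q/∂x - ∂P/∂y = 3*x - y.
Integrating over R: integral_0^1 integral_0^{1-x} (3*x - y) dy dx = 1/3.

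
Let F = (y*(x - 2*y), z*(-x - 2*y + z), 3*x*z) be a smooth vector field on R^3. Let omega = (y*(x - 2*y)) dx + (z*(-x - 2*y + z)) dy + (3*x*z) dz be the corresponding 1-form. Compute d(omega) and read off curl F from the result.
d(omega) = (x + 2*y - 2*z) dy ∧ dz + (-3*z) dz ∧ dx + (-x + 4*y - z) dx ∧ dy; curl F = (x + 2*y - 2*z, -3*z, -x + 4*y - z)

d omega = sum_{i<j} (∂f_j/∂x_i - ∂f_i/∂x_j) dx_i ∧ dx_j. Under the identification (dy ∧ dz, dz ∧ dx, dx ∧ dy) ↔ (e_x, e_y, e_z), the coefficients are exactly the components of curl F. Compute:
  ∂R/∂y - ∂Q/∂z = (0) - (-x - 2*y + 2*z) = x + 2*y - 2*z
  ∂P/∂z - ∂R/∂x = (0) - (3*z) = -3*z
  ∂Q/∂x - ∂P/∂y = (-z) - (x - 4*y) = -x + 4*y - z.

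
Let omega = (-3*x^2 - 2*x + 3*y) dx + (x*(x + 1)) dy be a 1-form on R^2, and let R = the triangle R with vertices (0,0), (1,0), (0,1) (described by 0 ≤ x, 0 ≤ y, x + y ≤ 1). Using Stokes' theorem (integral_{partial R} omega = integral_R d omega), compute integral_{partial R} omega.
integral_(partial R) omega = -2/3

Stokes: integral_partial_R omega = integral_R d omega with d omega = (∂Q/∂x - ∂P/∂y) dx ∧ dy.
  ∂Q/∂x = 2*x + 1
  ∂P/∂y = 3
  integrand = ∂Q/∂x - ∂P/∂y = 2*x - 2.
Integrating over R: integral_0^1 integral_0^{1-x} (2*x - 2) dy dx = -2/3.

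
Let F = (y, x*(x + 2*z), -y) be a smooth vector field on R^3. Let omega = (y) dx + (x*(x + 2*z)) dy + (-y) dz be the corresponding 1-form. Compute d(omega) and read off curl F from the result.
d(omega) = (-2*x - 1) dy ∧ dz + (0) dz ∧ dx + (2*x + 2*z - 1) dx ∧ dy; curl F = (-2*x - 1, 0, 2*x + 2*z - 1)

d omega = sum_{i<j} (∂f_j/∂x_i - ∂f_i/∂x_j) dx_i ∧ dx_j. Under the identification (dy ∧ dz, dz ∧ dx, dx ∧ dy) ↔ (e_x, e_y, e_z), the coefficients are exactly the components of curl F. Compute:
  ∂R/∂y - ∂Q/∂z = (-1) - (2*x) = -2*x - 1
  ∂P/∂z - ∂R/∂x = (0) - (0) = 0
  ∂Q/∂x - ∂P/∂y = (2*x + 2*z) - (1) = 2*x + 2*z - 1.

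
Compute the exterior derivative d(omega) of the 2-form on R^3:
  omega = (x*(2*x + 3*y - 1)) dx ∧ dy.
d(omega) = 0

For a 2-form omega = sum_{i<j} g_{ij} dx_i ∧ dx_j, the exterior derivative is
  d(omega) = sum_{i<j} d(g_{ij}) ∧ dx_i ∧ dx_j = sum_{i<j, k} (∂g_{ij}/∂x_k) dx_k ∧ dx_i ∧ dx_j.
Expand each term, using dx_k ∧ dx_i ∧ dx_j = sgn(permutation) dx_{(a)} ∧ dx_{(b)} ∧ dx_{(c)} with (a < b < c) sorted:

Collecting like 3-forms: d(omega) = 0.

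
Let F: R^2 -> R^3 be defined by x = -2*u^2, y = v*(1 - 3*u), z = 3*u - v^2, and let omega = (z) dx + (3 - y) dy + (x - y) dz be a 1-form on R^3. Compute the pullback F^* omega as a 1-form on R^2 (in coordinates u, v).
F^* omega = (-18*u^2 - 5*u*v^2 + 9*u*v + 3*v^2 - 12*v) du + (-5*u^2*v - 6*u*v^2 + 6*u*v - 9*u + 2*v^2 - v + 3) dv

Using F^*(f dg) = (f ∘ F) d(g ∘ F), substitute each coordinate x_i by F_i(u, v) in f_i, and replace dx_i by d F_i = (∂F_i/∂u) du + (∂F_i/∂v) dv.
  For the x component: f_1(F) = 3*u - v^2; d F_1 = (-4*u) du + (0) dv
  For the y component: f_2(F) = 3*u*v - v + 3; d F_2 = (-3*v) du + (1 - 3*u) dv
  For the z component: f_3(F) = -2*u^2 + 3*u*v - v; d F_3 = (3) du + (-2*v) dv
Combining and collecting du, dv coefficients:
  coeff of du: -18*u^2 - 5*u*v^2 + 9*u*v + 3*v^2 - 12*v
  coeff of dv: -5*u^2*v - 6*u*v^2 + 6*u*v - 9*u + 2*v^2 - v + 3
F^* omega = (-18*u^2 - 5*u*v^2 + 9*u*v + 3*v^2 - 12*v) du + (-5*u^2*v - 6*u*v^2 + 6*u*v - 9*u + 2*v^2 - v + 3) dv.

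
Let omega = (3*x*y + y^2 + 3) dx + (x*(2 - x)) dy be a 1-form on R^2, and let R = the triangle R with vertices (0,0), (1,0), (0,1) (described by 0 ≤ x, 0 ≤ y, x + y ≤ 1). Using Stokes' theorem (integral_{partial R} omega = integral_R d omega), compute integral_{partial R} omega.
integral_(partial R) omega = -1/6

Stokes: integral_partial_R omega = integral_R d omega with d omega = (∂Q/∂x - ∂P/∂y) dx ∧ dy.
  ∂Q/∂x = 2 - 2*x
  ∂P/∂y = 3*x + 2*y
  integrand = ∂Q/∂x - ∂P/∂y = -5*x - 2*y + 2.
Integrating over R: integral_0^1 integral_0^{1-x} (-5*x - 2*y + 2) dy dx = -1/6.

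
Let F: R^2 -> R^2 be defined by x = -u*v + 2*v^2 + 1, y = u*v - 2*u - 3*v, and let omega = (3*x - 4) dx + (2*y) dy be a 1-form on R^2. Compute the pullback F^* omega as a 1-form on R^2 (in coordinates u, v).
F^* omega = (5*u*v^2 - 8*u*v + 8*u - 6*v^3 - 6*v^2 + 13*v) du + (5*u^2*v - 4*u^2 - 18*u*v^2 - 12*u*v + 13*u + 24*v^3 + 14*v) dv

Using F^*(f dg) = (f ∘ F) d(g ∘ F), substitute each coordinate x_i by F_i(u, v) in f_i, and replace dx_i by d F_i = (∂F_i/∂u) du + (∂F_i/∂v) dv.
  For the x component: f_1(F) = -3*u*v + 6*v^2 - 1; d F_1 = (-v) du + (-u + 4*v) dv
  For the y component: f_2(F) = 2*u*v - 4*u - 6*v; d F_2 = (v - 2) du + (u - 3) dv
Combining and collecting du, dv coefficients:
  coeff of du: 5*u*v^2 - 8*u*v + 8*u - 6*v^3 - 6*v^2 + 13*v
  coeff of dv: 5*u^2*v - 4*u^2 - 18*u*v^2 - 12*u*v + 13*u + 24*v^3 + 14*v
F^* omega = (5*u*v^2 - 8*u*v + 8*u - 6*v^3 - 6*v^2 + 13*v) du + (5*u^2*v - 4*u^2 - 18*u*v^2 - 12*u*v + 13*u + 24*v^3 + 14*v) dv.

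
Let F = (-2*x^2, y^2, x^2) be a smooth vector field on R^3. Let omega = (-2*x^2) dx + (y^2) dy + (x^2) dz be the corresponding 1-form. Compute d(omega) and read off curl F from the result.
d(omega) = (0) dy ∧ dz + (-2*x) dz ∧ dx + (0) dx ∧ dy; curl F = (0, -2*x, 0)

d omega = sum_{i<j} (∂f_j/∂x_i - ∂f_i/∂x_j) dx_i ∧ dx_j. Under the identification (dy ∧ dz, dz ∧ dx, dx ∧ dy) ↔ (e_x, e_y, e_z), the coefficients are exactly the components of curl F. Compute:
  ∂R/∂y - ∂Q/∂z = (0) - (0) = 0
  ∂P/∂z - ∂R/∂x = (0) - (2*x) = -2*x
  ∂Q/∂x - ∂P/∂y = (0) - (0) = 0.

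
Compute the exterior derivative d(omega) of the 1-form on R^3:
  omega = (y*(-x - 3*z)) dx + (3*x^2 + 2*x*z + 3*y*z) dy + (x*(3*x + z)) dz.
d(omega) = (7*x + 5*z) dx ∧ dy + (6*x + 3*y + z) dx ∧ dz + (-2*x - 3*y) dy ∧ dz

For a 1-form omega = sum_i f_i dx_i, the exterior derivative is
  d(omega) = sum_{i < j} (∂f_j/∂x_i - ∂f_i/∂x_j) dx_i ∧ dx_j.
  coefficient of dx ∧ dy: ∂f_2/∂x - ∂f_1/∂y = ∂(3*x^2 + 2*x*z + 3*y*z)/∂x - ∂(y*(-x - 3*z))/∂y = 7*x + 5*z
  coefficient of dx ∧ dz: ∂f_3/∂x - ∂f_1/∂z = ∂(x*(3*x + z))/∂x - ∂(y*(-x - 3*z))/∂z = 6*x + 3*y + z
  coefficient of dy ∧ dz: ∂f_3/∂y - ∂f_2/∂z = ∂(x*(3*x + z))/∂y - ∂(3*x^2 + 2*x*z + 3*y*z)/∂z = -2*x - 3*y
Assembling: d(omega) = (7*x + 5*z) dx ∧ dy + (6*x + 3*y + z) dx ∧ dz + (-2*x - 3*y) dy ∧ dz.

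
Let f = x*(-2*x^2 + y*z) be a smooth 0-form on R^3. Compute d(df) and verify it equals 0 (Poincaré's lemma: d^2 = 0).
d(df) = 0

Step 1: df = sum_i (∂f/∂x_i) dx_i = (-6*x^2 + y*z) dx + (x*z) dy + (x*y) dz.
Step 2: Apply d again. Using the 1-form formula, the coefficient of dx ∧ dy in d(df) is ∂^2 f/∂x ∂y - ∂^2 f/∂y ∂x = (z) - (z) = 0 (equality of mixed partials for smooth f).
Similarly for dx ∧ dz and dy ∧ dz — all coefficients vanish. So d(df) = 0.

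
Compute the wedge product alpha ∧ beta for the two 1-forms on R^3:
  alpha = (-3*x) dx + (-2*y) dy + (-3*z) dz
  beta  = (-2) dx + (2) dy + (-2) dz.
alpha ∧ beta = (-6*x - 4*y) dx ∧ dy + (6*x - 6*z) dx ∧ dz + (4*y + 6*z) dy ∧ dz

Distribute the wedge, using dx_i ∧ dx_j = -dx_j ∧ dx_i and dx_i ∧ dx_i = 0. For each pair (i, j) with i < j, the coefficient of dx_i ∧ dx_j in alpha ∧ beta is (alpha_i * beta_j - alpha_j * beta_i). Collecting: alpha ∧ beta = (-6*x - 4*y) dx ∧ dy + (6*x - 6*z) dx ∧ dz + (4*y + 6*z) dy ∧ dz.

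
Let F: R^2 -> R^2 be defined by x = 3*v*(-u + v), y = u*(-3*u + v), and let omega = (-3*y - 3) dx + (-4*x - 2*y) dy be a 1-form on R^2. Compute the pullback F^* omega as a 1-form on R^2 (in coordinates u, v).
F^* omega = (-36*u^3 - 81*u^2*v + 91*u*v^2 - 12*v^3 + 9*v) du + (-21*u^3 + 73*u^2*v - 30*u*v^2 + 9*u - 18*v) dv

Using F^*(f dg) = (f ∘ F) d(g ∘ F), substitute each coordinate x_i by F_i(u, v) in f_i, and replace dx_i by d F_i = (∂F_i/∂u) du + (∂F_i/∂v) dv.
  For the x component: f_1(F) = 9*u^2 - 3*u*v - 3; d F_1 = (-3*v) du + (-3*u + 6*v) dv
  For the y component: f_2(F) = 6*u^2 + 10*u*v - 12*v^2; d F_2 = (-6*u + v) du + (u) dv
Combining and collecting du, dv coefficients:
  coeff of du: -36*u^3 - 81*u^2*v + 91*u*v^2 - 12*v^3 + 9*v
  coeff of dv: -21*u^3 + 73*u^2*v - 30*u*v^2 + 9*u - 18*v
F^* omega = (-36*u^3 - 81*u^2*v + 91*u*v^2 - 12*v^3 + 9*v) du + (-21*u^3 + 73*u^2*v - 30*u*v^2 + 9*u - 18*v) dv.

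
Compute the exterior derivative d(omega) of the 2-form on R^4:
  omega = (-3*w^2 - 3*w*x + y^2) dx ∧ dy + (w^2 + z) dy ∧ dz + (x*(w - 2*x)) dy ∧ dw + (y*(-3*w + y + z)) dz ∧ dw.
d(omega) = (-5*w - 7*x) dx ∧ dy ∧ dw + (-w + 2*y + z) dy ∧ dz ∧ dw

For a 2-form omega = sum_{i<j} g_{ij} dx_i ∧ dx_j, the exterior derivative is
  d(omega) = sum_{i<j} d(g_{ij}) ∧ dx_i ∧ dx_j = sum_{i<j, k} (∂g_{ij}/∂x_k) dx_k ∧ dx_i ∧ dx_j.
Expand each term, using dx_k ∧ dx_i ∧ dx_j = sgn(permutation) dx_{(a)} ∧ dx_{(b)} ∧ dx_{(c)} with (a < b < c) sorted:
  d(-3*w^2 - 3*w*x + y^2) includes (∂/∂w)(-3*w^2 - 3*w*x + y^2) dw = (-6*w - 3*x) dw, which multiplied by dx ∧ dy gives (-6*w - 3*x) dx ∧ dy ∧ dw
  d(w^2 + z) includes (∂/∂w)(w^2 + z) dw = (2*w) dw, which multiplied by dy ∧ dz gives (2*w) dy ∧ dz ∧ dw
  d(x*(w - 2*x)) includes (∂/∂x)(x*(w - 2*x)) dx = (w - 4*x) dx, which multiplied by dy ∧ dw gives (w - 4*x) dx ∧ dy ∧ dw
  d(y*(-3*w + y + z)) includes (∂/∂y)(y*(-3*w + y + z)) dy = (-3*w + 2*y + z) dy, which multiplied by dz ∧ dw gives (-3*w + 2*y + z) dy ∧ dz ∧ dw
Collecting like 3-forms: d(omega) = (-5*w - 7*x) dx ∧ dy ∧ dw + (-w + 2*y + z) dy ∧ dz ∧ dw.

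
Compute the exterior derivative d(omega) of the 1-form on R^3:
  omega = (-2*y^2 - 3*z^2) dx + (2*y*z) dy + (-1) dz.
d(omega) = (4*y) dx ∧ dy + (6*z) dx ∧ dz + (-2*y) dy ∧ dz

For a 1-form omega = sum_i f_i dx_i, the exterior derivative is
  d(omega) = sum_{i < j} (∂f_j/∂x_i - ∂f_i/∂x_j) dx_i ∧ dx_j.
  coefficient of dx ∧ dy: ∂f_2/∂x - ∂f_1/∂y = ∂(2*y*z)/∂x - ∂(-2*y^2 - 3*z^2)/∂y = 4*y
  coefficient of dx ∧ dz: ∂f_3/∂x - ∂f_1/∂z = ∂(-1)/∂x - ∂(-2*y^2 - 3*z^2)/∂z = 6*z
  coefficient of dy ∧ dz: ∂f_3/∂y - ∂f_2/∂z = ∂(-1)/∂y - ∂(2*y*z)/∂z = -2*y
Assembling: d(omega) = (4*y) dx ∧ dy + (6*z) dx ∧ dz + (-2*y) dy ∧ dz.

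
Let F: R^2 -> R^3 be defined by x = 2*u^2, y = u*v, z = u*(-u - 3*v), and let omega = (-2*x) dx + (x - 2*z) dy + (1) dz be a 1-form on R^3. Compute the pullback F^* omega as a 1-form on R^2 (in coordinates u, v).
F^* omega = (-16*u^3 + 4*u^2*v + 6*u*v^2 - 2*u - 3*v) du + (u*(4*u^2 + 6*u*v - 3)) dv

Using F^*(f dg) = (f ∘ F) d(g ∘ F), substitute each coordinate x_i by F_i(u, v) in f_i, and replace dx_i by d F_i = (∂F_i/∂u) du + (∂F_i/∂v) dv.
  For the x component: f_1(F) = -4*u^2; d F_1 = (4*u) du + (0) dv
  For the y component: f_2(F) = 2*u*(2*u + 3*v); d F_2 = (v) du + (u) dv
  For the z component: f_3(F) = 1; d F_3 = (-2*u - 3*v) du + (-3*u) dv
Combining and collecting du, dv coefficients:
  coeff of du: -16*u^3 + 4*u^2*v + 6*u*v^2 - 2*u - 3*v
  coeff of dv: u*(4*u^2 + 6*u*v - 3)
F^* omega = (-16*u^3 + 4*u^2*v + 6*u*v^2 - 2*u - 3*v) du + (u*(4*u^2 + 6*u*v - 3)) dv.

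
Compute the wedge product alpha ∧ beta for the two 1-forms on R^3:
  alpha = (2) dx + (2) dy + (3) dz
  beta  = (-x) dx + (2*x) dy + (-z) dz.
alpha ∧ beta = (6*x) dx ∧ dy + (3*x - 2*z) dx ∧ dz + (-6*x - 2*z) dy ∧ dz

Distribute the wedge, using dx_i ∧ dx_j = -dx_j ∧ dx_i and dx_i ∧ dx_i = 0. For each pair (i, j) with i < j, the coefficient of dx_i ∧ dx_j in alpha ∧ beta is (alpha_i * beta_j - alpha_j * beta_i). Collecting: alpha ∧ beta = (6*x) dx ∧ dy + (3*x - 2*z) dx ∧ dz + (-6*x - 2*z) dy ∧ dz.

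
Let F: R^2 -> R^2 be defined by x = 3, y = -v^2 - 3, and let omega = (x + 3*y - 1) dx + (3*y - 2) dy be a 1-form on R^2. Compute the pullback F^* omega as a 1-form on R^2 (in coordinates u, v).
F^* omega = (6*v^3 + 22*v) dv

Using F^*(f dg) = (f ∘ F) d(g ∘ F), substitute each coordinate x_i by F_i(u, v) in f_i, and replace dx_i by d F_i = (∂F_i/∂u) du + (∂F_i/∂v) dv.
  For the x component: f_1(F) = -3*v^2 - 7; d F_1 = (0) du + (0) dv
  For the y component: f_2(F) = -3*v^2 - 11; d F_2 = (0) du + (-2*v) dv
Combining and collecting du, dv coefficients:
  coeff of du: 0
  coeff of dv: 6*v^3 + 22*v
F^* omega = (6*v^3 + 22*v) dv.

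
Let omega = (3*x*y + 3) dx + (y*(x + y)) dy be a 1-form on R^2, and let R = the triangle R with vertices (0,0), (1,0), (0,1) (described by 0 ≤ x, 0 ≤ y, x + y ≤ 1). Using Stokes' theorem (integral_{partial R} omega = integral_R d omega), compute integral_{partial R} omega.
integral_(partial R) omega = -1/3

Stokes: integral_partial_R omega = integral_R d omega with d omega = (∂Q/∂x - ∂P/∂y) dx ∧ dy.
  ∂Q/∂x = y
  ∂P/∂y = 3*x
  integrand = ∂Q/∂x - ∂P/∂y = -3*x + y.
Integrating over R: integral_0^1 integral_0^{1-x} (-3*x + y) dy dx = -1/3.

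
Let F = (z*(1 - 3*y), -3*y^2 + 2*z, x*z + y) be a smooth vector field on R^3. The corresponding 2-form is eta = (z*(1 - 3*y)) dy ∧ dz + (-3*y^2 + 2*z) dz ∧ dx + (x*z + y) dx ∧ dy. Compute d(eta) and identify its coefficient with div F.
d(eta) = (x - 6*y) dx ∧ dy ∧ dz; div F = x - 6*y

For a 2-form in R^3 of the form above, applying d gives a 3-form with coefficient ∂P/∂x + ∂Q/∂y + ∂R/∂z:
  ∂P/∂x = 0
  ∂Q/∂y = -6*y
  ∂R/∂z = x
Sum = x - 6*y, which is exactly div F.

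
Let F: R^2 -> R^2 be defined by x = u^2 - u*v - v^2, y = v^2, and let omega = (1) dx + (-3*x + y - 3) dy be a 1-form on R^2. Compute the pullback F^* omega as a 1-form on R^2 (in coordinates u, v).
F^* omega = (2*u - v) du + (-6*u^2*v + 6*u*v^2 - u + 8*v^3 - 8*v) dv

Using F^*(f dg) = (f ∘ F) d(g ∘ F), substitute each coordinate x_i by F_i(u, v) in f_i, and replace dx_i by d F_i = (∂F_i/∂u) du + (∂F_i/∂v) dv.
  For the x component: f_1(F) = 1; d F_1 = (2*u - v) du + (-u - 2*v) dv
  For the y component: f_2(F) = -3*u^2 + 3*u*v + 4*v^2 - 3; d F_2 = (0) du + (2*v) dv
Combining and collecting du, dv coefficients:
  coeff of du: 2*u - v
  coeff of dv: -6*u^2*v + 6*u*v^2 - u + 8*v^3 - 8*v
F^* omega = (2*u - v) du + (-6*u^2*v + 6*u*v^2 - u + 8*v^3 - 8*v) dv.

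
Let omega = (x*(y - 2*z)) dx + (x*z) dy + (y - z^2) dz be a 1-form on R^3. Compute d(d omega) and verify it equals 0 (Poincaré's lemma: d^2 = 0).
d(d omega) = 0

Step 1: d omega = sum_{i<j} (∂f_j/∂x_i - ∂f_i/∂x_j) dx_i ∧ dx_j:
  coeff of dx ∧ dy: -x + z
  coeff of dx ∧ dz: 2*x
  coeff of dy ∧ dz: 1 - x
Step 2: Apply d again to each 2-form coefficient. The only possible 3-form in R^3 is dx ∧ dy ∧ dz, with coefficient
  ∂(coeff of dy∧dz)/∂x - ∂(coeff of dx∧dz)/∂y + ∂(coeff of dx∧dy)/∂z
  = ∂/∂x (1 - x) - ∂/∂y (2*x) + ∂/∂z (-x + z).
Each of these terms simplifies to sums of mixed partials that cancel in pairs. The result is 0 (by equality of mixed partials for smooth functions — Schwarz / Clairaut).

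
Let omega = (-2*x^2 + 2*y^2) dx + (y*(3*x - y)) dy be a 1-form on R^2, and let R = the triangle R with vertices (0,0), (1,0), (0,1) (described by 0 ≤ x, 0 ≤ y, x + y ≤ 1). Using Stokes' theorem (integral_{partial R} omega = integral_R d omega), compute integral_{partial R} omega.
integral_(partial R) omega = -1/6

Stokes: integral_partial_R omega = integral_R d omega with d omega = (∂Q/∂x - ∂P/∂y) dx ∧ dy.
  ∂Q/∂x = 3*y
  ∂P/∂y = 4*y
  integrand = ∂Q/∂x - ∂P/∂y = -y.
Integrating over R: integral_0^1 integral_0^{1-x} (-y) dy dx = -1/6.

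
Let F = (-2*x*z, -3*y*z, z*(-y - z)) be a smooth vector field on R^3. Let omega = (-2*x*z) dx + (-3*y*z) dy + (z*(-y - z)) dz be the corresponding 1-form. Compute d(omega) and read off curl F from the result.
d(omega) = (3*y - z) dy ∧ dz + (-2*x) dz ∧ dx + (0) dx ∧ dy; curl F = (3*y - z, -2*x, 0)

d omega = sum_{i<j} (∂f_j/∂x_i - ∂f_i/∂x_j) dx_i ∧ dx_j. Under the identification (dy ∧ dz, dz ∧ dx, dx ∧ dy) ↔ (e_x, e_y, e_z), the coefficients are exactly the components of curl F. Compute:
  ∂R/∂y - ∂Q/∂z = (-z) - (-3*y) = 3*y - z
  ∂P/∂z - ∂R/∂x = (-2*x) - (0) = -2*x
  ∂Q/∂x - ∂P/∂y = (0) - (0) = 0.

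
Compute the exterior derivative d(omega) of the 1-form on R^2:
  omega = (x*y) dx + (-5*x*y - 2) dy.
d(omega) = (-x - 5*y) dx ∧ dy

For a 1-form omega = sum_i f_i dx_i, the exterior derivative is
  d(omega) = sum_{i < j} (∂f_j/∂x_i - ∂f_i/∂x_j) dx_i ∧ dx_j.
  coefficient of dx ∧ dy: ∂f_2/∂x - ∂f_1/∂y = ∂(-5*x*y - 2)/∂x - ∂(x*y)/∂y = -x - 5*y
Assembling: d(omega) = (-x - 5*y) dx ∧ dy.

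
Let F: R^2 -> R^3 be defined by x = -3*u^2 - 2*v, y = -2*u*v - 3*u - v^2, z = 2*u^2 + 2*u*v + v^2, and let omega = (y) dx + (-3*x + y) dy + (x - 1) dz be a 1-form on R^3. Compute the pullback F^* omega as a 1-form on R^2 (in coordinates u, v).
F^* omega = (-12*u^3 - 12*u^2*v - 9*u^2 + 10*u*v^2 + 4*u*v + 5*u + 2*v^3 - 13*v^2 - 20*v) du + (-24*u^3 - 20*u^2*v + 6*u^2 + 6*u*v^2 - 6*u*v + 4*u + 2*v^3 - 14*v^2 - 2*v) dv

Using F^*(f dg) = (f ∘ F) d(g ∘ F), substitute each coordinate x_i by F_i(u, v) in f_i, and replace dx_i by d F_i = (∂F_i/∂u) du + (∂F_i/∂v) dv.
  For the x component: f_1(F) = -2*u*v - 3*u - v^2; d F_1 = (-6*u) du + (-2) dv
  For the y component: f_2(F) = 9*u^2 - 2*u*v - 3*u - v^2 + 6*v; d F_2 = (-2*v - 3) du + (-2*u - 2*v) dv
  For the z component: f_3(F) = -3*u^2 - 2*v - 1; d F_3 = (4*u + 2*v) du + (2*u + 2*v) dv
Combining and collecting du, dv coefficients:
  coeff of du: -12*u^3 - 12*u^2*v - 9*u^2 + 10*u*v^2 + 4*u*v + 5*u + 2*v^3 - 13*v^2 - 20*v
  coeff of dv: -24*u^3 - 20*u^2*v + 6*u^2 + 6*u*v^2 - 6*u*v + 4*u + 2*v^3 - 14*v^2 - 2*v
F^* omega = (-12*u^3 - 12*u^2*v - 9*u^2 + 10*u*v^2 + 4*u*v + 5*u + 2*v^3 - 13*v^2 - 20*v) du + (-24*u^3 - 20*u^2*v + 6*u^2 + 6*u*v^2 - 6*u*v + 4*u + 2*v^3 - 14*v^2 - 2*v) dv.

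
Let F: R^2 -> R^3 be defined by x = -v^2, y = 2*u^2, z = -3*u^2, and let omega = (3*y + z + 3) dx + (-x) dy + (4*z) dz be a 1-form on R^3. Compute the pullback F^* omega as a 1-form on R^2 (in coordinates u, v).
F^* omega = (4*u*(18*u^2 + v^2)) du + (6*v*(-u^2 - 1)) dv

Using F^*(f dg) = (f ∘ F) d(g ∘ F), substitute each coordinate x_i by F_i(u, v) in f_i, and replace dx_i by d F_i = (∂F_i/∂u) du + (∂F_i/∂v) dv.
  For the x component: f_1(F) = 3*u^2 + 3; d F_1 = (0) du + (-2*v) dv
  For the y component: f_2(F) = v^2; d F_2 = (4*u) du + (0) dv
  For the z component: f_3(F) = -12*u^2; d F_3 = (-6*u) du + (0) dv
Combining and collecting du, dv coefficients:
  coeff of du: 4*u*(18*u^2 + v^2)
  coeff of dv: 6*v*(-u^2 - 1)
F^* omega = (4*u*(18*u^2 + v^2)) du + (6*v*(-u^2 - 1)) dv.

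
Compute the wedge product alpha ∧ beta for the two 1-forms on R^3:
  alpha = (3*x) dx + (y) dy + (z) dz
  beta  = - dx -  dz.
alpha ∧ beta = (-3*x + z) dx ∧ dz + (y) dx ∧ dy + (-y) dy ∧ dz

Distribute the wedge, using dx_i ∧ dx_j = -dx_j ∧ dx_i and dx_i ∧ dx_i = 0. For each pair (i, j) with i < j, the coefficient of dx_i ∧ dx_j in alpha ∧ beta is (alpha_i * beta_j - alpha_j * beta_i). Collecting: alpha ∧ beta = (-3*x + z) dx ∧ dz + (y) dx ∧ dy + (-y) dy ∧ dz.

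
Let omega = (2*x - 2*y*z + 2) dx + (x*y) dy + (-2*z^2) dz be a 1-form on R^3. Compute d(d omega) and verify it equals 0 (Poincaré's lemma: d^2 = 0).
d(d omega) = 0

Step 1: d omega = sum_{i<j} (∂f_j/∂x_i - ∂f_i/∂x_j) dx_i ∧ dx_j:
  coeff of dx ∧ dy: y + 2*z
  coeff of dx ∧ dz: 2*y
  coeff of dy ∧ dz: 0
Step 2: Apply d again to each 2-form coefficient. The only possible 3-form in R^3 is dx ∧ dy ∧ dz, with coefficient
  ∂(coeff of dy∧dz)/∂x - ∂(coeff of dx∧dz)/∂y + ∂(coeff of dx∧dy)/∂z
  = ∂/∂x (0) - ∂/∂y (2*y) + ∂/∂z (y + 2*z).
Each of these terms simplifies to sums of mixed partials that cancel in pairs. The result is 0 (by equality of mixed partials for smooth functions — Schwarz / Clairaut).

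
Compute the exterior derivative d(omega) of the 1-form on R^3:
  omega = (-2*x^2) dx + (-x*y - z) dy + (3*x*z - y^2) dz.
d(omega) = (-y) dx ∧ dy + (3*z) dx ∧ dz + (1 - 2*y) dy ∧ dz

For a 1-form omega = sum_i f_i dx_i, the exterior derivative is
  d(omega) = sum_{i < j} (∂f_j/∂x_i - ∂f_i/∂x_j) dx_i ∧ dx_j.
  coefficient of dx ∧ dy: ∂f_2/∂x - ∂f_1/∂y = ∂(-x*y - z)/∂x - ∂(-2*x^2)/∂y = -y
  coefficient of dx ∧ dz: ∂f_3/∂x - ∂f_1/∂z = ∂(3*x*z - y^2)/∂x - ∂(-2*x^2)/∂z = 3*z
  coefficient of dy ∧ dz: ∂f_3/∂y - ∂f_2/∂z = ∂(3*x*z - y^2)/∂y - ∂(-x*y - z)/∂z = 1 - 2*y
Assembling: d(omega) = (-y) dx ∧ dy + (3*z) dx ∧ dz + (1 - 2*y) dy ∧ dz.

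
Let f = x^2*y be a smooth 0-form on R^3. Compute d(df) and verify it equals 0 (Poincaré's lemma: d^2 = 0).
d(df) = 0

Step 1: df = sum_i (∂f/∂x_i) dx_i = (2*x*y) dx + (x^2) dy + (0) dz.
Step 2: Apply d again. Using the 1-form formula, the coefficient of dx ∧ dy in d(df) is ∂^2 f/∂x ∂y - ∂^2 f/∂y ∂x = (2*x) - (2*x) = 0 (equality of mixed partials for smooth f).
Similarly for dx ∧ dz and dy ∧ dz — all coefficients vanish. So d(df) = 0.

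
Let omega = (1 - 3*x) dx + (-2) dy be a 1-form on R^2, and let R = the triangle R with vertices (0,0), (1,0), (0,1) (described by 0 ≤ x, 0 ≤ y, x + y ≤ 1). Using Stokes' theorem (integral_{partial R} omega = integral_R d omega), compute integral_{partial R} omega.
integral_(partial R) omega = 0

Stokes: integral_partial_R omega = integral_R d omega with d omega = (∂Q/∂x - ∂P/∂y) dx ∧ dy.
  ∂Q/∂x = 0
  ∂P/∂y = 0
  integrand = ∂Q/∂x - ∂P/∂y = 0.
Integrating over R: integral_0^1 integral_0^{1-x} (0) dy dx = 0.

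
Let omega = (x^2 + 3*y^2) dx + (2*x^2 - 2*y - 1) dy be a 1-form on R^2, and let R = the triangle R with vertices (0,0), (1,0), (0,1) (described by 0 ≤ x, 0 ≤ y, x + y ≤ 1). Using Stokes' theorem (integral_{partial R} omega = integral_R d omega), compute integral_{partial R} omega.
integral_(partial R) omega = -1/3

Stokes: integral_partial_R omega = integral_R d omega with d omega = (∂Q/∂x - ∂P/∂y) dx ∧ dy.
  ∂Q/∂x = 4*x
  ∂P/∂y = 6*y
  integrand = ∂Q/∂x - ∂P/∂y = 4*x - 6*y.
Integrating over R: integral_0^1 integral_0^{1-x} (4*x - 6*y) dy dx = -1/3.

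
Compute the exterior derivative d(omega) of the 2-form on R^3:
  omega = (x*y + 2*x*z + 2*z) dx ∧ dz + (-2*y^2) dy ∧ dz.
d(omega) = (-x) dx ∧ dy ∧ dz

For a 2-form omega = sum_{i<j} g_{ij} dx_i ∧ dx_j, the exterior derivative is
  d(omega) = sum_{i<j} d(g_{ij}) ∧ dx_i ∧ dx_j = sum_{i<j, k} (∂g_{ij}/∂x_k) dx_k ∧ dx_i ∧ dx_j.
Expand each term, using dx_k ∧ dx_i ∧ dx_j = sgn(permutation) dx_{(a)} ∧ dx_{(b)} ∧ dx_{(c)} with (a < b < c) sorted:
  d(x*y + 2*x*z + 2*z) includes (∂/∂y)(x*y + 2*x*z + 2*z) dy = (x) dy, which multiplied by dx ∧ dz gives (-x) dx ∧ dy ∧ dz
Collecting like 3-forms: d(omega) = (-x) dx ∧ dy ∧ dz.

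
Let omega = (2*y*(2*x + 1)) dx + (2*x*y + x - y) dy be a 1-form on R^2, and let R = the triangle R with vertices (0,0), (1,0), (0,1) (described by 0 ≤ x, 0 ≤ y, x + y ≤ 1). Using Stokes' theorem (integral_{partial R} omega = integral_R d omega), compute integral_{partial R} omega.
integral_(partial R) omega = -5/6

Stokes: integral_partial_R omega = integral_R d omega with d omega = (∂Q/∂x - ∂P/∂y) dx ∧ dy.
  ∂Q/∂x = 2*y + 1
  ∂P/∂y = 4*x + 2
  integrand = ∂Q/∂x - ∂P/∂y = -4*x + 2*y - 1.
Integrating over R: integral_0^1 integral_0^{1-x} (-4*x + 2*y - 1) dy dx = -5/6.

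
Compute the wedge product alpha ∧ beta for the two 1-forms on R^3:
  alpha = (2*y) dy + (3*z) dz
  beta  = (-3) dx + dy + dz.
alpha ∧ beta = (6*y) dx ∧ dy + (2*y - 3*z) dy ∧ dz + (9*z) dx ∧ dz

Distribute the wedge, using dx_i ∧ dx_j = -dx_j ∧ dx_i and dx_i ∧ dx_i = 0. For each pair (i, j) with i < j, the coefficient of dx_i ∧ dx_j in alpha ∧ beta is (alpha_i * beta_j - alpha_j * beta_i). Collecting: alpha ∧ beta = (6*y) dx ∧ dy + (2*y - 3*z) dy ∧ dz + (9*z) dx ∧ dz.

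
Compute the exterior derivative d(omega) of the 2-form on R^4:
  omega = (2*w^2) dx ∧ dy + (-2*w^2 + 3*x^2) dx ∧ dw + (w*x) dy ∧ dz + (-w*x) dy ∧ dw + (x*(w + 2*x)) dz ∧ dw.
d(omega) = (3*w) dx ∧ dy ∧ dw + (w) dx ∧ dy ∧ dz + (x) dy ∧ dz ∧ dw + (w + 4*x) dx ∧ dz ∧ dw

For a 2-form omega = sum_{i<j} g_{ij} dx_i ∧ dx_j, the exterior derivative is
  d(omega) = sum_{i<j} d(g_{ij}) ∧ dx_i ∧ dx_j = sum_{i<j, k} (∂g_{ij}/∂x_k) dx_k ∧ dx_i ∧ dx_j.
Expand each term, using dx_k ∧ dx_i ∧ dx_j = sgn(permutation) dx_{(a)} ∧ dx_{(b)} ∧ dx_{(c)} with (a < b < c) sorted:
  d(2*w^2) includes (∂/∂w)(2*w^2) dw = (4*w) dw, which multiplied by dx ∧ dy gives (4*w) dx ∧ dy ∧ dw
  d(w*x) includes (∂/∂x)(w*x) dx = (w) dx, which multiplied by dy ∧ dz gives (w) dx ∧ dy ∧ dz
  d(w*x) includes (∂/∂w)(w*x) dw = (x) dw, which multiplied by dy ∧ dz gives (x) dy ∧ dz ∧ dw
  d(-w*x) includes (∂/∂x)(-w*x) dx = (-w) dx, which multiplied by dy ∧ dw gives (-w) dx ∧ dy ∧ dw
  d(x*(w + 2*x)) includes (∂/∂x)(x*(w + 2*x)) dx = (w + 4*x) dx, which multiplied by dz ∧ dw gives (w + 4*x) dx ∧ dz ∧ dw
Collecting like 3-forms: d(omega) = (3*w) dx ∧ dy ∧ dw + (w) dx ∧ dy ∧ dz + (x) dy ∧ dz ∧ dw + (w + 4*x) dx ∧ dz ∧ dw.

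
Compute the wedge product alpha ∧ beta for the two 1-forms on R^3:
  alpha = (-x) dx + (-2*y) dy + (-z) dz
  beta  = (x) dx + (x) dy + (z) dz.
alpha ∧ beta = (x*(-x + 2*y)) dx ∧ dy + (z*(x - 2*y)) dy ∧ dz

Distribute the wedge, using dx_i ∧ dx_j = -dx_j ∧ dx_i and dx_i ∧ dx_i = 0. For each pair (i, j) with i < j, the coefficient of dx_i ∧ dx_j in alpha ∧ beta is (alpha_i * beta_j - alpha_j * beta_i). Collecting: alpha ∧ beta = (x*(-x + 2*y)) dx ∧ dy + (z*(x - 2*y)) dy ∧ dz.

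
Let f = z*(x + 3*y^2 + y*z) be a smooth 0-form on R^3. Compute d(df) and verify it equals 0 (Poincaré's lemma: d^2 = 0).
d(df) = 0

Step 1: df = sum_i (∂f/∂x_i) dx_i = (z) dx + (z*(6*y + z)) dy + (x + 3*y^2 + 2*y*z) dz.
Step 2: Apply d again. Using the 1-form formula, the coefficient of dx ∧ dy in d(df) is ∂^2 f/∂x ∂y - ∂^2 f/∂y ∂x = (0) - (0) = 0 (equality of mixed partials for smooth f).
Similarly for dx ∧ dz and dy ∧ dz — all coefficients vanish. So d(df) = 0.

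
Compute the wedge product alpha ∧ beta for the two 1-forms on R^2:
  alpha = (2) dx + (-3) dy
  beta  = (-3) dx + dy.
alpha ∧ beta = (-7) dx ∧ dy

Distribute the wedge, using dx_i ∧ dx_j = -dx_j ∧ dx_i and dx_i ∧ dx_i = 0. For each pair (i, j) with i < j, the coefficient of dx_i ∧ dx_j in alpha ∧ beta is (alpha_i * beta_j - alpha_j * beta_i). Collecting: alpha ∧ beta = (-7) dx ∧ dy.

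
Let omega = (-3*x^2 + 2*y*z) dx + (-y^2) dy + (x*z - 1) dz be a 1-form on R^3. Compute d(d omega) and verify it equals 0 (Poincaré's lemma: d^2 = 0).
d(d omega) = 0

Step 1: d omega = sum_{i<j} (∂f_j/∂x_i - ∂f_i/∂x_j) dx_i ∧ dx_j:
  coeff of dx ∧ dy: -2*z
  coeff of dx ∧ dz: -2*y + z
  coeff of dy ∧ dz: 0
Step 2: Apply d again to each 2-form coefficient. The only possible 3-form in R^3 is dx ∧ dy ∧ dz, with coefficient
  ∂(coeff of dy∧dz)/∂x - ∂(coeff of dx∧dz)/∂y + ∂(coeff of dx∧dy)/∂z
  = ∂/∂x (0) - ∂/∂y (-2*y + z) + ∂/∂z (-2*z).
Each of these terms simplifies to sums of mixed partials that cancel in pairs. The result is 0 (by equality of mixed partials for smooth functions — Schwarz / Clairaut).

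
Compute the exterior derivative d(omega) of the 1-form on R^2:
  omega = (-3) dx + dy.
d(omega) = 0

For a 1-form omega = sum_i f_i dx_i, the exterior derivative is
  d(omega) = sum_{i < j} (∂f_j/∂x_i - ∂f_i/∂x_j) dx_i ∧ dx_j.

Assembling: d(omega) = 0.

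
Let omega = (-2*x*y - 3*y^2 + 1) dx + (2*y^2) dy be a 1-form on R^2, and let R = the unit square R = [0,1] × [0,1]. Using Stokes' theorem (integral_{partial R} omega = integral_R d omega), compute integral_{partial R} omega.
integral_(partial R) omega = 4

Stokes: integral_partial_R omega = integral_R d omega with d omega = (∂Q/∂x - ∂P/∂y) dx ∧ dy.
  ∂Q/∂x = 0
  ∂P/∂y = -2*x - 6*y
  integrand = ∂Q/∂x - ∂P/∂y = 2*x + 6*y.
Integrating over R: integral_0^1 integral_0^1 (2*x + 6*y) dx dy = 4.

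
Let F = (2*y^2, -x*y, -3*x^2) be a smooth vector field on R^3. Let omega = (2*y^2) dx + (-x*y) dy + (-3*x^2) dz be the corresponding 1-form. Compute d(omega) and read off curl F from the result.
d(omega) = (0) dy ∧ dz + (6*x) dz ∧ dx + (-5*y) dx ∧ dy; curl F = (0, 6*x, -5*y)

d omega = sum_{i<j} (∂f_j/∂x_i - ∂f_i/∂x_j) dx_i ∧ dx_j. Under the identification (dy ∧ dz, dz ∧ dx, dx ∧ dy) ↔ (e_x, e_y, e_z), the coefficients are exactly the components of curl F. Compute:
  ∂R/∂y - ∂Q/∂z = (0) - (0) = 0
  ∂P/∂z - ∂R/∂x = (0) - (-6*x) = 6*x
  ∂Q/∂x - ∂P/∂y = (-y) - (4*y) = -5*y.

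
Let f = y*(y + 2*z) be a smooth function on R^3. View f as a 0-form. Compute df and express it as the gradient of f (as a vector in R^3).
df = (0) dx + (2*y + 2*z) dy + (2*y) dz; grad f = (0, 2*y + 2*z, 2*y)

For a 0-form f, d f = (∂f/∂x) dx + (∂f/∂y) dy + (∂f/∂z) dz. The components of the vector representation are exactly the entries of grad f in Cartesian coordinates:
  ∂f/∂x = 0
  ∂f/∂y = 2*y + 2*z
  ∂f/∂z = 2*y.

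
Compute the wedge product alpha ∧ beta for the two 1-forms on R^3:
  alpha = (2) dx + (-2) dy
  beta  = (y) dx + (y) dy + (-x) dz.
alpha ∧ beta = (4*y) dx ∧ dy + (-2*x) dx ∧ dz + (2*x) dy ∧ dz

Distribute the wedge, using dx_i ∧ dx_j = -dx_j ∧ dx_i and dx_i ∧ dx_i = 0. For each pair (i, j) with i < j, the coefficient of dx_i ∧ dx_j in alpha ∧ beta is (alpha_i * beta_j - alpha_j * beta_i). Collecting: alpha ∧ beta = (4*y) dx ∧ dy + (-2*x) dx ∧ dz + (2*x) dy ∧ dz.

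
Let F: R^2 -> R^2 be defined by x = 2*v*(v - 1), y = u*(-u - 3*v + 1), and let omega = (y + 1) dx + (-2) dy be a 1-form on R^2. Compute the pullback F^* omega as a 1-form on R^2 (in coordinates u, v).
F^* omega = (4*u + 6*v - 2) du + (-4*u^2*v + 2*u^2 - 12*u*v^2 + 10*u*v + 4*u + 4*v - 2) dv

Using F^*(f dg) = (f ∘ F) d(g ∘ F), substitute each coordinate x_i by F_i(u, v) in f_i, and replace dx_i by d F_i = (∂F_i/∂u) du + (∂F_i/∂v) dv.
  For the x component: f_1(F) = -u^2 - 3*u*v + u + 1; d F_1 = (0) du + (4*v - 2) dv
  For the y component: f_2(F) = -2; d F_2 = (-2*u - 3*v + 1) du + (-3*u) dv
Combining and collecting du, dv coefficients:
  coeff of du: 4*u + 6*v - 2
  coeff of dv: -4*u^2*v + 2*u^2 - 12*u*v^2 + 10*u*v + 4*u + 4*v - 2
F^* omega = (4*u + 6*v - 2) du + (-4*u^2*v + 2*u^2 - 12*u*v^2 + 10*u*v + 4*u + 4*v - 2) dv.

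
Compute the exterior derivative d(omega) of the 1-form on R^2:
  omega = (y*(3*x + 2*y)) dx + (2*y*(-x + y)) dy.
d(omega) = (-3*x - 6*y) dx ∧ dy

For a 1-form omega = sum_i f_i dx_i, the exterior derivative is
  d(omega) = sum_{i < j} (∂f_j/∂x_i - ∂f_i/∂x_j) dx_i ∧ dx_j.
  coefficient of dx ∧ dy: ∂f_2/∂x - ∂f_1/∂y = ∂(2*y*(-x + y))/∂x - ∂(y*(3*x + 2*y))/∂y = -3*x - 6*y
Assembling: d(omega) = (-3*x - 6*y) dx ∧ dy.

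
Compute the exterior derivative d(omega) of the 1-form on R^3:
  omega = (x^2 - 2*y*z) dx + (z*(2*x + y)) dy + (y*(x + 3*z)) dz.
d(omega) = (4*z) dx ∧ dy + (3*y) dx ∧ dz + (-x - y + 3*z) dy ∧ dz

For a 1-form omega = sum_i f_i dx_i, the exterior derivative is
  d(omega) = sum_{i < j} (∂f_j/∂x_i - ∂f_i/∂x_j) dx_i ∧ dx_j.
  coefficient of dx ∧ dy: ∂f_2/∂x - ∂f_1/∂y = ∂(z*(2*x + y))/∂x - ∂(x^2 - 2*y*z)/∂y = 4*z
  coefficient of dx ∧ dz: ∂f_3/∂x - ∂f_1/∂z = ∂(y*(x + 3*z))/∂x - ∂(x^2 - 2*y*z)/∂z = 3*y
  coefficient of dy ∧ dz: ∂f_3/∂y - ∂f_2/∂z = ∂(y*(x + 3*z))/∂y - ∂(z*(2*x + y))/∂z = -x - y + 3*z
Assembling: d(omega) = (4*z) dx ∧ dy + (3*y) dx ∧ dz + (-x - y + 3*z) dy ∧ dz.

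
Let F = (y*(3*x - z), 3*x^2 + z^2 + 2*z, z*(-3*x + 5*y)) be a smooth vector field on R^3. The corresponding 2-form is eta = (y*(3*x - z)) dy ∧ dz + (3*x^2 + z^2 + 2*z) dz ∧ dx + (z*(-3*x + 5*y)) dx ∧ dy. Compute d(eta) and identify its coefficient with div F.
d(eta) = (-3*x + 8*y) dx ∧ dy ∧ dz; div F = -3*x + 8*y

For a 2-form in R^3 of the form above, applying d gives a 3-form with coefficient ∂P/∂x + ∂Q/∂y + ∂R/∂z:
  ∂P/∂x = 3*y
  ∂Q/∂y = 0
  ∂R/∂z = -3*x + 5*y
Sum = -3*x + 8*y, which is exactly div F.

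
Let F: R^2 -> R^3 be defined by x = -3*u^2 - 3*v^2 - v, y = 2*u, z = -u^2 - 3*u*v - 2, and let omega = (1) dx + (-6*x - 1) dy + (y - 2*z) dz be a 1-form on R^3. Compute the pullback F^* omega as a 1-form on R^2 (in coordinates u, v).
F^* omega = (-4*u^3 - 18*u^2*v + 32*u^2 - 18*u*v^2 - 6*u*v - 14*u + 36*v^2 - 2) du + (-6*u^3 - 18*u^2*v - 6*u^2 - 12*u - 6*v - 1) dv

Using F^*(f dg) = (f ∘ F) d(g ∘ F), substitute each coordinate x_i by F_i(u, v) in f_i, and replace dx_i by d F_i = (∂F_i/∂u) du + (∂F_i/∂v) dv.
  For the x component: f_1(F) = 1; d F_1 = (-6*u) du + (-6*v - 1) dv
  For the y component: f_2(F) = 18*u^2 + 18*v^2 + 6*v - 1; d F_2 = (2) du + (0) dv
  For the z component: f_3(F) = 2*u^2 + 6*u*v + 2*u + 4; d F_3 = (-2*u - 3*v) du + (-3*u) dv
Combining and collecting du, dv coefficients:
  coeff of du: -4*u^3 - 18*u^2*v + 32*u^2 - 18*u*v^2 - 6*u*v - 14*u + 36*v^2 - 2
  coeff of dv: -6*u^3 - 18*u^2*v - 6*u^2 - 12*u - 6*v - 1
F^* omega = (-4*u^3 - 18*u^2*v + 32*u^2 - 18*u*v^2 - 6*u*v - 14*u + 36*v^2 - 2) du + (-6*u^3 - 18*u^2*v - 6*u^2 - 12*u - 6*v - 1) dv.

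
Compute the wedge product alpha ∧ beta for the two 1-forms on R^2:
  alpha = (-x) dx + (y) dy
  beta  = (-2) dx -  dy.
alpha ∧ beta = (x + 2*y) dx ∧ dy

Distribute the wedge, using dx_i ∧ dx_j = -dx_j ∧ dx_i and dx_i ∧ dx_i = 0. For each pair (i, j) with i < j, the coefficient of dx_i ∧ dx_j in alpha ∧ beta is (alpha_i * beta_j - alpha_j * beta_i). Collecting: alpha ∧ beta = (x + 2*y) dx ∧ dy.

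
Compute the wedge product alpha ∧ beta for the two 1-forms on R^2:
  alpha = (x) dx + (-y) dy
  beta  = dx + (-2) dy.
alpha ∧ beta = (-2*x + y) dx ∧ dy

Distribute the wedge, using dx_i ∧ dx_j = -dx_j ∧ dx_i and dx_i ∧ dx_i = 0. For each pair (i, j) with i < j, the coefficient of dx_i ∧ dx_j in alpha ∧ beta is (alpha_i * beta_j - alpha_j * beta_i). Collecting: alpha ∧ beta = (-2*x + y) dx ∧ dy.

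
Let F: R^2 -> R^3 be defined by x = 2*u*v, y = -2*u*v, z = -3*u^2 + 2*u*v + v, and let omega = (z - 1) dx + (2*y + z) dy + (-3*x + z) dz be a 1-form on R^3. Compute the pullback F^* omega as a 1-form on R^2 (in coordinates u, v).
F^* omega = (18*u^3 + 18*u^2*v - 6*u*v + 2*v^2 - 2*v) du + (-6*u^3 - 3*u^2 - 2*u*v - 2*u + v) dv

Using F^*(f dg) = (f ∘ F) d(g ∘ F), substitute each coordinate x_i by F_i(u, v) in f_i, and replace dx_i by d F_i = (∂F_i/∂u) du + (∂F_i/∂v) dv.
  For the x component: f_1(F) = -3*u^2 + 2*u*v + v - 1; d F_1 = (2*v) du + (2*u) dv
  For the y component: f_2(F) = -3*u^2 - 2*u*v + v; d F_2 = (-2*v) du + (-2*u) dv
  For the z component: f_3(F) = -3*u^2 - 4*u*v + v; d F_3 = (-6*u + 2*v) du + (2*u + 1) dv
Combining and collecting du, dv coefficients:
  coeff of du: 18*u^3 + 18*u^2*v - 6*u*v + 2*v^2 - 2*v
  coeff of dv: -6*u^3 - 3*u^2 - 2*u*v - 2*u + v
F^* omega = (18*u^3 + 18*u^2*v - 6*u*v + 2*v^2 - 2*v) du + (-6*u^3 - 3*u^2 - 2*u*v - 2*u + v) dv.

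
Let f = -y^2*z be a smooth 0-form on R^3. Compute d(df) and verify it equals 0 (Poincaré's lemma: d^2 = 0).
d(df) = 0

Step 1: df = sum_i (∂f/∂x_i) dx_i = (0) dx + (-2*y*z) dy + (-y^2) dz.
Step 2: Apply d again. Using the 1-form formula, the coefficient of dx ∧ dy in d(df) is ∂^2 f/∂x ∂y - ∂^2 f/∂y ∂x = (0) - (0) = 0 (equality of mixed partials for smooth f).
Similarly for dx ∧ dz and dy ∧ dz — all coefficients vanish. So d(df) = 0.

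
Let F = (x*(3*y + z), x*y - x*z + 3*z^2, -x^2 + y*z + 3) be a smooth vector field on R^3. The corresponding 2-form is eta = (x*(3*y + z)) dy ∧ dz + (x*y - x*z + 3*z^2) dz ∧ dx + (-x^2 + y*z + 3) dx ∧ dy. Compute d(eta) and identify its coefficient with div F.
d(eta) = (x + 4*y + z) dx ∧ dy ∧ dz; div F = x + 4*y + z

For a 2-form in R^3 of the form above, applying d gives a 3-form with coefficient ∂P/∂x + ∂Q/∂y + ∂R/∂z:
  ∂P/∂x = 3*y + z
  ∂Q/∂y = x
  ∂R/∂z = y
Sum = x + 4*y + z, which is exactly div F.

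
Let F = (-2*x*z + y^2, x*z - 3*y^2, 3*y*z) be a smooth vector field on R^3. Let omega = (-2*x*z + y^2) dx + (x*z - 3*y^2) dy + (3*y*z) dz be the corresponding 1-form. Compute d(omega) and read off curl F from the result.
d(omega) = (-x + 3*z) dy ∧ dz + (-2*x) dz ∧ dx + (-2*y + z) dx ∧ dy; curl F = (-x + 3*z, -2*x, -2*y + z)

d omega = sum_{i<j} (∂f_j/∂x_i - ∂f_i/∂x_j) dx_i ∧ dx_j. Under the identification (dy ∧ dz, dz ∧ dx, dx ∧ dy) ↔ (e_x, e_y, e_z), the coefficients are exactly the components of curl F. Compute:
  ∂R/∂y - ∂Q/∂z = (3*z) - (x) = -x + 3*z
  ∂P/∂z - ∂R/∂x = (-2*x) - (0) = -2*x
  ∂Q/∂x - ∂P/∂y = (z) - (2*y) = -2*y + z.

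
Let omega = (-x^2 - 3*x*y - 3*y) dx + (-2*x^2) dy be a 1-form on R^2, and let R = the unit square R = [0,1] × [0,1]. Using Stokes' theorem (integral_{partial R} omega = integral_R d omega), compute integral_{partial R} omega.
integral_(partial R) omega = 5/2

Stokes: integral_partial_R omega = integral_R d omega with d omega = (∂Q/∂x - ∂P/∂y) dx ∧ dy.
  ∂Q/∂x = -4*x
  ∂P/∂y = -3*x - 3
  integrand = ∂Q/∂x - ∂P/∂y = 3 - x.
Integrating over R: integral_0^1 integral_0^1 (3 - x) dx dy = 5/2.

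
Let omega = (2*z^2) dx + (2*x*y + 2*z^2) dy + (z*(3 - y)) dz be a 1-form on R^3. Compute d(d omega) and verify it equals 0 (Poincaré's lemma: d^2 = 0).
d(d omega) = 0

Step 1: d omega = sum_{i<j} (∂f_j/∂x_i - ∂f_i/∂x_j) dx_i ∧ dx_j:
  coeff of dx ∧ dy: 2*y
  coeff of dx ∧ dz: -4*z
  coeff of dy ∧ dz: -5*z
Step 2: Apply d again to each 2-form coefficient. The only possible 3-form in R^3 is dx ∧ dy ∧ dz, with coefficient
  ∂(coeff of dy∧dz)/∂x - ∂(coeff of dx∧dz)/∂y + ∂(coeff of dx∧dy)/∂z
  = ∂/∂x (-5*z) - ∂/∂y (-4*z) + ∂/∂z (2*y).
Each of these terms simplifies to sums of mixed partials that cancel in pairs. The result is 0 (by equality of mixed partials for smooth functions — Schwarz / Clairaut).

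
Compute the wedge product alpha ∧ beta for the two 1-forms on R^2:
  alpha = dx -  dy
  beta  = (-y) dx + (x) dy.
alpha ∧ beta = (x - y) dx ∧ dy

Distribute the wedge, using dx_i ∧ dx_j = -dx_j ∧ dx_i and dx_i ∧ dx_i = 0. For each pair (i, j) with i < j, the coefficient of dx_i ∧ dx_j in alpha ∧ beta is (alpha_i * beta_j - alpha_j * beta_i). Collecting: alpha ∧ beta = (x - y) dx ∧ dy.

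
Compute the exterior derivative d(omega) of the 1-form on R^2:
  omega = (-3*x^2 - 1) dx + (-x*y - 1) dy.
d(omega) = (-y) dx ∧ dy

For a 1-form omega = sum_i f_i dx_i, the exterior derivative is
  d(omega) = sum_{i < j} (∂f_j/∂x_i - ∂f_i/∂x_j) dx_i ∧ dx_j.
  coefficient of dx ∧ dy: ∂f_2/∂x - ∂f_1/∂y = ∂(-x*y - 1)/∂x - ∂(-3*x^2 - 1)/∂y = -y
Assembling: d(omega) = (-y) dx ∧ dy.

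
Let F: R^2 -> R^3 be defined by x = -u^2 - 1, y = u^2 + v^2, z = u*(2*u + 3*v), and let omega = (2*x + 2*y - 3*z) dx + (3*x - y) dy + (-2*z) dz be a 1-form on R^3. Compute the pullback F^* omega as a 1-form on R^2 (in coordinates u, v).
F^* omega = (2*u*(-6*u^2 - 9*u*v - 12*v^2 - 1)) du + (-12*u^3 - 26*u^2*v - 2*v^3 - 6*v) dv

Using F^*(f dg) = (f ∘ F) d(g ∘ F), substitute each coordinate x_i by F_i(u, v) in f_i, and replace dx_i by d F_i = (∂F_i/∂u) du + (∂F_i/∂v) dv.
  For the x component: f_1(F) = -6*u^2 - 9*u*v + 2*v^2 - 2; d F_1 = (-2*u) du + (0) dv
  For the y component: f_2(F) = -4*u^2 - v^2 - 3; d F_2 = (2*u) du + (2*v) dv
  For the z component: f_3(F) = 2*u*(-2*u - 3*v); d F_3 = (4*u + 3*v) du + (3*u) dv
Combining and collecting du, dv coefficients:
  coeff of du: 2*u*(-6*u^2 - 9*u*v - 12*v^2 - 1)
  coeff of dv: -12*u^3 - 26*u^2*v - 2*v^3 - 6*v
F^* omega = (2*u*(-6*u^2 - 9*u*v - 12*v^2 - 1)) du + (-12*u^3 - 26*u^2*v - 2*v^3 - 6*v) dv.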